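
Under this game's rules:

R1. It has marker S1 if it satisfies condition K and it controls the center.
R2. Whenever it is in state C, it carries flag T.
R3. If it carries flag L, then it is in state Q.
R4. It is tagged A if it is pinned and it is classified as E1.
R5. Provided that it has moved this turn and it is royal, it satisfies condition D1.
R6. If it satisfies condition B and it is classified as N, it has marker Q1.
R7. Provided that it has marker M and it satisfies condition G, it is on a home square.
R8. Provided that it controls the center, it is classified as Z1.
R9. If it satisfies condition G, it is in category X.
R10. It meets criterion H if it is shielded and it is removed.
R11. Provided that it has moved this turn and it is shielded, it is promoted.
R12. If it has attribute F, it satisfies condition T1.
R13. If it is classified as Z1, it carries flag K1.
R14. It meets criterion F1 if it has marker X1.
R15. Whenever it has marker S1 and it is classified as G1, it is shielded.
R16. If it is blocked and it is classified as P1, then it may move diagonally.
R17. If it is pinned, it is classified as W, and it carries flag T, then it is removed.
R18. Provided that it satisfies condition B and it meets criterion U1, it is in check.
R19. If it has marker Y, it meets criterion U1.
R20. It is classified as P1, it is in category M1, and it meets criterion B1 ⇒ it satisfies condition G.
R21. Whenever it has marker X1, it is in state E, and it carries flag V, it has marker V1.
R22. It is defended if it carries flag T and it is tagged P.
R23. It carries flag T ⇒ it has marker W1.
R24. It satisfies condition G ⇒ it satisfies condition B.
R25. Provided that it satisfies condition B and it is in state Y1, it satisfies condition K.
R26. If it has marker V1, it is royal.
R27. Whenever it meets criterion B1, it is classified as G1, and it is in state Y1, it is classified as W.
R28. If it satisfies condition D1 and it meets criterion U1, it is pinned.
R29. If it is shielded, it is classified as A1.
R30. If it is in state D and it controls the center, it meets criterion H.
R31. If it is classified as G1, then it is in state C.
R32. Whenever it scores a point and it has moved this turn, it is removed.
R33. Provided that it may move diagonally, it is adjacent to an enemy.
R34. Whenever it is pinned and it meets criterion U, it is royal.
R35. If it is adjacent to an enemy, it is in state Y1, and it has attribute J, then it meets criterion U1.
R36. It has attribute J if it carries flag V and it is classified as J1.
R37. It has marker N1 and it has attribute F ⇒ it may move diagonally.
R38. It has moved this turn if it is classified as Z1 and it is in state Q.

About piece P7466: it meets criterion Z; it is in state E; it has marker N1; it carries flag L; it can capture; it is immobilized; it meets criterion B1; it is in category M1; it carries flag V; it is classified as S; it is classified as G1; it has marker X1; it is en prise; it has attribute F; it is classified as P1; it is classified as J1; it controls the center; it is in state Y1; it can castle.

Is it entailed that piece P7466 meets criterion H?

Yes

By R3 (it carries flag L): it is in state Q.
By R8 (it controls the center): it is classified as Z1.
By R20 (it is classified as P1, it is in category M1, it meets criterion B1): it satisfies condition G.
By R21 (it has marker X1, it is in state E, it carries flag V): it has marker V1.
By R24 (it satisfies condition G): it satisfies condition B.
By R25 (it satisfies condition B, it is in state Y1): it satisfies condition K.
By R26 (it has marker V1): it is royal.
By R27 (it meets criterion B1, it is classified as G1, it is in state Y1): it is classified as W.
By R31 (it is classified as G1): it is in state C.
By R36 (it carries flag V, it is classified as J1): it has attribute J.
By R37 (it has marker N1, it has attribute F): it may move diagonally.
By R38 (it is classified as Z1, it is in state Q): it has moved this turn.
By R1 (it satisfies condition K, it controls the center): it has marker S1.
By R2 (it is in state C): it carries flag T.
By R5 (it has moved this turn, it is royal): it satisfies condition D1.
By R15 (it has marker S1, it is classified as G1): it is shielded.
By R33 (it may move diagonally): it is adjacent to an enemy.
By R35 (it is adjacent to an enemy, it is in state Y1, it has attribute J): it meets criterion U1.
By R28 (it satisfies condition D1, it meets criterion U1): it is pinned.
By R17 (it is pinned, it is classified as W, it carries flag T): it is removed.
By R10 (it is shielded, it is removed): it meets criterion H.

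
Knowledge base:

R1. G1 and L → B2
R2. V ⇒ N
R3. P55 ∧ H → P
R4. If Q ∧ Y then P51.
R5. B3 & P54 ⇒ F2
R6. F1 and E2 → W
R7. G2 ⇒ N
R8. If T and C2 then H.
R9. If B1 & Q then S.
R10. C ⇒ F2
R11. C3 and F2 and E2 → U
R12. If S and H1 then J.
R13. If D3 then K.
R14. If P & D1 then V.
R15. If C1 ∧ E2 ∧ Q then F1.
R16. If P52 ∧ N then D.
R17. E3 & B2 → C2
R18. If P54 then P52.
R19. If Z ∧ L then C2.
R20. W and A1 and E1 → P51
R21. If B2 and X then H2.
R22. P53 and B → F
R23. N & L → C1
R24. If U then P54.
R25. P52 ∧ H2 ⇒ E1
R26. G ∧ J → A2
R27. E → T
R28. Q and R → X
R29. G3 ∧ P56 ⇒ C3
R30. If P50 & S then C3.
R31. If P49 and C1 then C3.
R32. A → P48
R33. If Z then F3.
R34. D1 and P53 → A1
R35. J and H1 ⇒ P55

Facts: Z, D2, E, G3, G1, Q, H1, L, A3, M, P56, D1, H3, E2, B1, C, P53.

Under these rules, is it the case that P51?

No

Forward chaining from the given facts derives: B2, S, F2, J, C2, T, C3, F3, A1, P55, H, U, P54, P, V, P52, N, D, C1, F1, W.
Rules concluding P51: R4 needs Y; R20 needs E1 — none of these are established.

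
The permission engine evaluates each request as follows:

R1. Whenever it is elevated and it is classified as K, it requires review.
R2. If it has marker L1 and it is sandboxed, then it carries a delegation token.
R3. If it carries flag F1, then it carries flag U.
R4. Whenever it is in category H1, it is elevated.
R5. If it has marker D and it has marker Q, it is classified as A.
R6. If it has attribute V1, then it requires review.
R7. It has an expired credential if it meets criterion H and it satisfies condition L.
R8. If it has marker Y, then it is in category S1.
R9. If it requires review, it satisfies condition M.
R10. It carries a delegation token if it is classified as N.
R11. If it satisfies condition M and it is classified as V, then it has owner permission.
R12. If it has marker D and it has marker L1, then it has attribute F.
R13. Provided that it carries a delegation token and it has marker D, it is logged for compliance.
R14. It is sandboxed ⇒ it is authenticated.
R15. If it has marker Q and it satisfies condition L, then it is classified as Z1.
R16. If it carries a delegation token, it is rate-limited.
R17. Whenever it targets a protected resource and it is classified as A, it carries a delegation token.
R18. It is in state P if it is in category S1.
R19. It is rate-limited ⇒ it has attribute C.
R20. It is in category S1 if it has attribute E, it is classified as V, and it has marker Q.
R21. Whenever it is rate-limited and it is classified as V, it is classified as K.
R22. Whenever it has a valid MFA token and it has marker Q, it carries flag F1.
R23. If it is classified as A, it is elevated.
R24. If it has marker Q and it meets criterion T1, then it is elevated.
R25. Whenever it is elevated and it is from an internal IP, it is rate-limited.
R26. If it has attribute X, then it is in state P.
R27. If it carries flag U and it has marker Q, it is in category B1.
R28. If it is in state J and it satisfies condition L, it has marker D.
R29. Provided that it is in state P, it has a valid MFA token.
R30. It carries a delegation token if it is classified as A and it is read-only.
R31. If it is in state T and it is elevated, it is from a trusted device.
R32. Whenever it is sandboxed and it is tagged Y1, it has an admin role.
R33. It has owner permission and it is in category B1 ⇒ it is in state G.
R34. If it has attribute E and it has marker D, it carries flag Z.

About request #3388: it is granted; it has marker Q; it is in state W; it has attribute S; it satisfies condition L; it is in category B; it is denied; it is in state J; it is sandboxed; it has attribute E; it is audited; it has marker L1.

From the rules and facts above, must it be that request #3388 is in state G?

Forward chaining from the given facts derives: carries a delegation token, is authenticated, is classified as Z1, is rate-limited, has attribute C, has marker D, carries flag Z, is classified as A, has attribute F, is logged for compliance, is elevated.
The only rule concluding "it is in state G" is R33, which needs "it has owner permission"; that is never established.

No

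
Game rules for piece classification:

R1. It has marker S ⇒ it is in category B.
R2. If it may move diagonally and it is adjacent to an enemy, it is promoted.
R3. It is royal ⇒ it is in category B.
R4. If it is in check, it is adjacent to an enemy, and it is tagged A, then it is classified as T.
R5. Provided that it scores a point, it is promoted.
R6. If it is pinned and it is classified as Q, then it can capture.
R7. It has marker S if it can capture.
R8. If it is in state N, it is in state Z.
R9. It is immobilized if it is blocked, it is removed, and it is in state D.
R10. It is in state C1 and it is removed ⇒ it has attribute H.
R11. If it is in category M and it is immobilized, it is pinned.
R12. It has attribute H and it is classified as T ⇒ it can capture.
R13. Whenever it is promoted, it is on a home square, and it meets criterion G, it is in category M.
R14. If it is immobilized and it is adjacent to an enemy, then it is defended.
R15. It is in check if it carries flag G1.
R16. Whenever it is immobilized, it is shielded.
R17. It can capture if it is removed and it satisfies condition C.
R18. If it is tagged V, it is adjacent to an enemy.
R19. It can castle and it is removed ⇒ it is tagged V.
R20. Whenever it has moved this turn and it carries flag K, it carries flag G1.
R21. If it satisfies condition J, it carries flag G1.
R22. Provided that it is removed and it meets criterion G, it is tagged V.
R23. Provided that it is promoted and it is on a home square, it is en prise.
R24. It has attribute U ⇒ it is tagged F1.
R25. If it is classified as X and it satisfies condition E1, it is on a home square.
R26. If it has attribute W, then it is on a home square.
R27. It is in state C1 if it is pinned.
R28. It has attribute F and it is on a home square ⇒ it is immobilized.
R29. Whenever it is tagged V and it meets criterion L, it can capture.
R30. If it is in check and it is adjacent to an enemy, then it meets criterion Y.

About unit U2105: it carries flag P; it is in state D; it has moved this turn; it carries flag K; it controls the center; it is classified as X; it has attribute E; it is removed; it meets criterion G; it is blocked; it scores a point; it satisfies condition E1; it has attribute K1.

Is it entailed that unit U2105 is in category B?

No

Forward chaining from the given facts derives: is promoted, is immobilized, is shielded, carries flag G1, is tagged V, is on a home square, is in category M, is in check, is adjacent to an enemy, is en prise, meets criterion Y, is pinned, is defended, is in state C1, has attribute H.
Rules concluding "it is in category B": R1 needs "it has marker S"; R3 needs "it is royal" — none of these are established.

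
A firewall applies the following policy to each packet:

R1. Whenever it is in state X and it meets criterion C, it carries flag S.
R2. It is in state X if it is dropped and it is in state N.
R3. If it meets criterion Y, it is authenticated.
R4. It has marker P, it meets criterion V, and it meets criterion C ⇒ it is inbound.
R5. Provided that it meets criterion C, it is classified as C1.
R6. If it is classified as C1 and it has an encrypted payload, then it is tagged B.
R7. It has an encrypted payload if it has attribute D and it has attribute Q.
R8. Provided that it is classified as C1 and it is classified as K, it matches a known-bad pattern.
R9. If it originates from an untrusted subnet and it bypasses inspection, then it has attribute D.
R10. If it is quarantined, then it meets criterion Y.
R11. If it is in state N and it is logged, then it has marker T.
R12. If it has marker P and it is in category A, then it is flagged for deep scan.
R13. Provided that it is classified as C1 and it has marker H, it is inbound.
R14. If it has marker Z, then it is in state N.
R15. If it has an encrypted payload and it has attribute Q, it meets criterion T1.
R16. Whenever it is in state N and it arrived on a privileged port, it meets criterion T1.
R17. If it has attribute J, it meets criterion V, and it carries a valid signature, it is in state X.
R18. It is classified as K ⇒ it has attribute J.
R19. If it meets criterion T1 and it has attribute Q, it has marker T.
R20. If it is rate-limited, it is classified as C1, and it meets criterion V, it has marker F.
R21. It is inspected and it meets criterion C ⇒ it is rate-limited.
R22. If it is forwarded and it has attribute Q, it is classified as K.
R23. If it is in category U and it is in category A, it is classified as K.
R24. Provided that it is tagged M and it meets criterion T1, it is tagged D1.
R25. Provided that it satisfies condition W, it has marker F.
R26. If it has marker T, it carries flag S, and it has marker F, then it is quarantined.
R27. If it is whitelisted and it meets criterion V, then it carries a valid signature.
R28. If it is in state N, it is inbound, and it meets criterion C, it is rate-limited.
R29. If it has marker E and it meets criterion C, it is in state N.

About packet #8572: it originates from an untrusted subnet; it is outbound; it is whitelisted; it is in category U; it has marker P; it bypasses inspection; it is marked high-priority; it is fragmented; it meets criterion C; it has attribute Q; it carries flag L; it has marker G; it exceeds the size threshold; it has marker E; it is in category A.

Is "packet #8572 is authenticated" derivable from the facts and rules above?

Forward chaining from the given facts derives: is classified as C1, has attribute D, is flagged for deep scan, is classified as K, is in state N, has an encrypted payload, matches a known-bad pattern, meets criterion T1, has attribute J, has marker T, is tagged B.
The only rule concluding "it is authenticated" is R3, which needs "it meets criterion Y"; that is never established.

No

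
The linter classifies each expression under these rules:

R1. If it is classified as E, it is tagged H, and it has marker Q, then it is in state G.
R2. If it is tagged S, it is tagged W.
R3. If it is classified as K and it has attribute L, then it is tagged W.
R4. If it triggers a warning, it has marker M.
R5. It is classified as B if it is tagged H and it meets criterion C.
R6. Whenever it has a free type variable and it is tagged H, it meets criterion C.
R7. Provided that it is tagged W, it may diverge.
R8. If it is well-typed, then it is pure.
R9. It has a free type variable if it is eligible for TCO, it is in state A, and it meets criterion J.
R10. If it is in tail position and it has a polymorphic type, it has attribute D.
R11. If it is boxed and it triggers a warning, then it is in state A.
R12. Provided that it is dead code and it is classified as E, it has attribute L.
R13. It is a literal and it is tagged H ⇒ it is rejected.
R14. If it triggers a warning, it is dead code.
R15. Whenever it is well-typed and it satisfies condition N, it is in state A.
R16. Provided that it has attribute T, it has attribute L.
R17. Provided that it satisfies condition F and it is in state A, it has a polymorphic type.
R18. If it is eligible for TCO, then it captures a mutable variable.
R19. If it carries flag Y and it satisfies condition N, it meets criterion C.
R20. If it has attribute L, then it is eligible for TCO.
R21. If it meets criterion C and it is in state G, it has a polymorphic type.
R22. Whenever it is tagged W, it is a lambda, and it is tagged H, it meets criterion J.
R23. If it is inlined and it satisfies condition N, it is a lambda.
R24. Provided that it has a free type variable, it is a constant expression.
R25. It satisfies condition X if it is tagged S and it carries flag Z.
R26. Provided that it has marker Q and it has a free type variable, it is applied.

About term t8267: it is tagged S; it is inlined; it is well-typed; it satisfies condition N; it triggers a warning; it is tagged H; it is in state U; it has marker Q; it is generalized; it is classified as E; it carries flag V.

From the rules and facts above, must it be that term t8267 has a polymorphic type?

By R1 (it is classified as E, it is tagged H, it has marker Q): it is in state G.
By R2 (it is tagged S): it is tagged W.
By R14 (it triggers a warning): it is dead code.
By R15 (it is well-typed, it satisfies condition N): it is in state A.
By R23 (it is inlined, it satisfies condition N): it is a lambda.
By R12 (it is dead code, it is classified as E): it has attribute L.
By R20 (it has attribute L): it is eligible for TCO.
By R22 (it is tagged W, it is a lambda, it is tagged H): it meets criterion J.
By R9 (it is eligible for TCO, it is in state A, it meets criterion J): it has a free type variable.
By R6 (it has a free type variable, it is tagged H): it meets criterion C.
By R21 (it meets criterion C, it is in state G): it has a polymorphic type.

Yes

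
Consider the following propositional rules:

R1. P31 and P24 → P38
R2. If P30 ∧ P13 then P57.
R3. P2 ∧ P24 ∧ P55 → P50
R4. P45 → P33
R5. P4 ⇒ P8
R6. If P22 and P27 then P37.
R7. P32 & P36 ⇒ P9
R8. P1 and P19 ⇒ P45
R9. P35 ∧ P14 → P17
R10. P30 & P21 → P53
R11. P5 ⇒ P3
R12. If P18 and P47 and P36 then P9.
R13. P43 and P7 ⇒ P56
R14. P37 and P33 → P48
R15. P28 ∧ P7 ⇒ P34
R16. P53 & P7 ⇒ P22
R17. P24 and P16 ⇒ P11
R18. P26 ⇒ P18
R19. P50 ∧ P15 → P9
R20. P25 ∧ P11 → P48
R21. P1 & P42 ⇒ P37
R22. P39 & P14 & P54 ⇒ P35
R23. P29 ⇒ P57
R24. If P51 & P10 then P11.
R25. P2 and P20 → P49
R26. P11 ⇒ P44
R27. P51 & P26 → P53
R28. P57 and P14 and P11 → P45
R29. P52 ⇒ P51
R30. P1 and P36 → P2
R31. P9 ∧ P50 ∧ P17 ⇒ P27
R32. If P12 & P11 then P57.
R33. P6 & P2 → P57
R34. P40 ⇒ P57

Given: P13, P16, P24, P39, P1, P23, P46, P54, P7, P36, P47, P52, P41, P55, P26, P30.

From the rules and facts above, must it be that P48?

No

Forward chaining from the given facts derives: P57, P11, P18, P44, P51, P2, P50, P9, P53, P22.
Rules concluding P48: R14 needs P37; R20 needs P25 — none of these are established.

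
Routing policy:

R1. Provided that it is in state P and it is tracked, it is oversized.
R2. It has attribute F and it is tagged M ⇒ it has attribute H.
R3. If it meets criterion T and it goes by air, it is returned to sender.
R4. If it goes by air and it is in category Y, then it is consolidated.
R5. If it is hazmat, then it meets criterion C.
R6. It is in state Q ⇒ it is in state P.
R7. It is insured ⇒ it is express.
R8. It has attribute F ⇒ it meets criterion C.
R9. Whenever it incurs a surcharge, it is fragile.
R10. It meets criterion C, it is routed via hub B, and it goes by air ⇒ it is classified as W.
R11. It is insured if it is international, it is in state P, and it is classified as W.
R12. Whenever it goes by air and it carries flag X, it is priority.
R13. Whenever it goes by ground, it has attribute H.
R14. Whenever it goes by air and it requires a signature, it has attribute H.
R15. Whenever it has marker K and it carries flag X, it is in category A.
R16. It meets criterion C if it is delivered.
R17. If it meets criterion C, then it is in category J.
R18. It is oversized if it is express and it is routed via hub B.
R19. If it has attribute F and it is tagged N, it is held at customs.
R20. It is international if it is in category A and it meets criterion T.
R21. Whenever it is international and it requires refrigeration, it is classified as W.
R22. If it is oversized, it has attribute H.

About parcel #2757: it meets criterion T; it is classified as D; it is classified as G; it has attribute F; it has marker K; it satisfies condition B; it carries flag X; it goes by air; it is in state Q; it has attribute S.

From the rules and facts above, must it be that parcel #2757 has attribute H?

No

Forward chaining from the given facts derives: is returned to sender, is in state P, meets criterion C, is priority, is in category A, is in category J, is international.
Rules concluding "it has attribute H": R2 needs "it is tagged M"; R13 needs "it goes by ground"; R14 needs "it requires a signature"; R22 needs "it is oversized" — none of these are established.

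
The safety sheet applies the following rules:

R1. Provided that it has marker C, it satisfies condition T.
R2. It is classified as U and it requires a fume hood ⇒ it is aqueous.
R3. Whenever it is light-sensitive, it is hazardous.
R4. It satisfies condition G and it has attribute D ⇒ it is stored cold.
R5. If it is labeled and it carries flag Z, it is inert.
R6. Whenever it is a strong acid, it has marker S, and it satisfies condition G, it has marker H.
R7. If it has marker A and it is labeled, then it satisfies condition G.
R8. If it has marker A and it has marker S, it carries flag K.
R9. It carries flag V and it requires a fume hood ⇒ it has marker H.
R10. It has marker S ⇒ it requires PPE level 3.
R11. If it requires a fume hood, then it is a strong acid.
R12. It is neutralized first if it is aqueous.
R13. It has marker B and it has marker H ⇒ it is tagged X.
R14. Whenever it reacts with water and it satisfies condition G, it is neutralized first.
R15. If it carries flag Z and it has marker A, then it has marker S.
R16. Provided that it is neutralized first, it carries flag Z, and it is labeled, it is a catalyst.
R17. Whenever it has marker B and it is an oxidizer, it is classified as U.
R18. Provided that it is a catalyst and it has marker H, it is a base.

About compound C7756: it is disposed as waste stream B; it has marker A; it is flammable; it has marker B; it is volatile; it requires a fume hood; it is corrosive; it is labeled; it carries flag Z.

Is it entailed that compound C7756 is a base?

No

Forward chaining from the given facts derives: is inert, satisfies condition G, is a strong acid, has marker S, has marker H, carries flag K, requires PPE level 3, is tagged X.
The only rule concluding "it is a base" is R18, which needs "it is a catalyst"; that is never established.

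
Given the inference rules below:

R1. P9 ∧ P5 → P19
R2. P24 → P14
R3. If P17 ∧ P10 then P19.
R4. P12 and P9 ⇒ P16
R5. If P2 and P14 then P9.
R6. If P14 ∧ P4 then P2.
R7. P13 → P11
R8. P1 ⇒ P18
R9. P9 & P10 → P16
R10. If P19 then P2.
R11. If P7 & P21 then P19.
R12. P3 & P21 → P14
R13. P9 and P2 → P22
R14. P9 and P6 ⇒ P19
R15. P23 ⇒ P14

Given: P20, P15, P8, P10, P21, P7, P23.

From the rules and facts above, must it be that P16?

P19  (by R11: P7, P21)
P14  (by R15: P23)
P2  (by R10: P19)
P9  (by R5: P2, P14)
P16  (by R9: P9, P10)

Yes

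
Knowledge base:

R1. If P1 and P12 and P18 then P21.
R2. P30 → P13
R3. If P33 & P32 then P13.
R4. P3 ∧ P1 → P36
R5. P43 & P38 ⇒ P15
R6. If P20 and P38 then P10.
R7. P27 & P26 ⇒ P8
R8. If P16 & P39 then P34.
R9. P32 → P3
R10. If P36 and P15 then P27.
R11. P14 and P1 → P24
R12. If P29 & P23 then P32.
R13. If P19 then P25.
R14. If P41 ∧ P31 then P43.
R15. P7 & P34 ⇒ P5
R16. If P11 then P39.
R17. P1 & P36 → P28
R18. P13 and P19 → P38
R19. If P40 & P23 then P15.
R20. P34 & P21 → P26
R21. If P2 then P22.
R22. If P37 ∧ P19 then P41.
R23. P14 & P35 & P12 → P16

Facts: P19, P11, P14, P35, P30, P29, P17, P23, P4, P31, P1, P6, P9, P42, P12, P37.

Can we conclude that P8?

No

Forward chaining from the given facts derives: P13, P24, P32, P25, P39, P38, P41, P16, P34, P3, P43, P36, P15, P27, P28.
The only rule concluding P8 is R7, which needs P26; that is never established.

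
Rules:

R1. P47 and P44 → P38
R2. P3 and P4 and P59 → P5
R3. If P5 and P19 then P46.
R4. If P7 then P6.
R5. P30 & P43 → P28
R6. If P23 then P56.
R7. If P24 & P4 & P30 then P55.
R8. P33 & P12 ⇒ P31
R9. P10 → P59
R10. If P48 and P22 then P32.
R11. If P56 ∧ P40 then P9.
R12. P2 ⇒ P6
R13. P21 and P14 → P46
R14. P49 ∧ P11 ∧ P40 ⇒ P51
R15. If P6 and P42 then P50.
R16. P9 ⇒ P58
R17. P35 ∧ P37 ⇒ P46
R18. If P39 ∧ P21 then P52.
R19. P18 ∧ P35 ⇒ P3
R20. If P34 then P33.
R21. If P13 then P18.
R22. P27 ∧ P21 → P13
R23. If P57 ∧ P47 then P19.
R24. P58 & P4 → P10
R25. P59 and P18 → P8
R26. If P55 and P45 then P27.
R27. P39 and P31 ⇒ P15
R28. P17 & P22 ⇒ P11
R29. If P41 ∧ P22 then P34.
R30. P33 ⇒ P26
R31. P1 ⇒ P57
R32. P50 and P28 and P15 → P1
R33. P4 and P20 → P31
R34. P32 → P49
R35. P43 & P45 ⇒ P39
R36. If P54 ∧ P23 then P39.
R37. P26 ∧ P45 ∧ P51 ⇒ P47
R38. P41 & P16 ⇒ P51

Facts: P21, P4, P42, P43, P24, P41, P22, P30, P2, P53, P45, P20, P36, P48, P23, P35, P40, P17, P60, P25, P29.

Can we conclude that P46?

P28  (by R5: P30, P43)
P56  (by R6: P23)
P55  (by R7: P24, P4, P30)
P32  (by R10: P48, P22)
P9  (by R11: P56, P40)
P6  (by R12: P2)
P50  (by R15: P6, P42)
P58  (by R16: P9)
P10  (by R24: P58, P4)
P27  (by R26: P55, P45)
P11  (by R28: P17, P22)
P34  (by R29: P41, P22)
P31  (by R33: P4, P20)
P49  (by R34: P32)
P39  (by R35: P43, P45)
P59  (by R9: P10)
P51  (by R14: P49, P11, P40)
P33  (by R20: P34)
P13  (by R22: P27, P21)
P15  (by R27: P39, P31)
P26  (by R30: P33)
P1  (by R32: P50, P28, P15)
P47  (by R37: P26, P45, P51)
P18  (by R21: P13)
P57  (by R31: P1)
P3  (by R19: P18, P35)
P19  (by R23: P57, P47)
P5  (by R2: P3, P4, P59)
P46  (by R3: P5, P19)

Yes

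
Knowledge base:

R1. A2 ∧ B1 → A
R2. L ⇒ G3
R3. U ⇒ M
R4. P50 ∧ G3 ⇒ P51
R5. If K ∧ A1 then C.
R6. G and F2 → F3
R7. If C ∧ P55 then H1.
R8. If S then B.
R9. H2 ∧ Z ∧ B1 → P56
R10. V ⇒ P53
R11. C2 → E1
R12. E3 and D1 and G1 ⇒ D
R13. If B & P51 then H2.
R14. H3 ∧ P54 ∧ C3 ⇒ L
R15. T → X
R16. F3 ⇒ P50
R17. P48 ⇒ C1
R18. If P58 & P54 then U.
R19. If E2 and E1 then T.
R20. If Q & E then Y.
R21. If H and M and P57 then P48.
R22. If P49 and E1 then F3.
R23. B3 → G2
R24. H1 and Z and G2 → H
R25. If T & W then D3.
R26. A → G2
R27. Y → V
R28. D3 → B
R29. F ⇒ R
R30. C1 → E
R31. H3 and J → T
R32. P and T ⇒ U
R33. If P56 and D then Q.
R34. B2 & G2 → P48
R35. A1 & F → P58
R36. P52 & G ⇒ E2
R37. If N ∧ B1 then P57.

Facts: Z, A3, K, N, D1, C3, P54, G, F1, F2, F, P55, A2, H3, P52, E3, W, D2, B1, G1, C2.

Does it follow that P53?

Forward chaining from the given facts derives: A, F3, E1, D, L, P50, G2, R, E2, P57, G3, P51, T, D3, B, H2, X, P56, Q.
The only rule concluding P53 is R10, which needs V; that is never established.

No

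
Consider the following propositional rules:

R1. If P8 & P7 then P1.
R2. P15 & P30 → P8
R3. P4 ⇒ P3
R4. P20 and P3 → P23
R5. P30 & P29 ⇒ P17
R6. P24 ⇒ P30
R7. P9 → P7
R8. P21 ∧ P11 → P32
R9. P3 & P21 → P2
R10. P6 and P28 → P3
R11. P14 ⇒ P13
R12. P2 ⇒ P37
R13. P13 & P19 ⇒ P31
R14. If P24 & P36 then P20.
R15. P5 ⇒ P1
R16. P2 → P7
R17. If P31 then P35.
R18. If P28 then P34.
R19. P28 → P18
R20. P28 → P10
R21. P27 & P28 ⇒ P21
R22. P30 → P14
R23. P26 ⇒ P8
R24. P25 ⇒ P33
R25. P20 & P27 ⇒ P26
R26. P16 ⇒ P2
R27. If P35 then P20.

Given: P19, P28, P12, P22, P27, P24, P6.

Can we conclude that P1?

P30  (by R6: P24)
P3  (by R10: P6, P28)
P21  (by R21: P27, P28)
P14  (by R22: P30)
P2  (by R9: P3, P21)
P13  (by R11: P14)
P31  (by R13: P13, P19)
P7  (by R16: P2)
P35  (by R17: P31)
P20  (by R27: P35)
P26  (by R25: P20, P27)
P8  (by R23: P26)
P1  (by R1: P8, P7)

Yes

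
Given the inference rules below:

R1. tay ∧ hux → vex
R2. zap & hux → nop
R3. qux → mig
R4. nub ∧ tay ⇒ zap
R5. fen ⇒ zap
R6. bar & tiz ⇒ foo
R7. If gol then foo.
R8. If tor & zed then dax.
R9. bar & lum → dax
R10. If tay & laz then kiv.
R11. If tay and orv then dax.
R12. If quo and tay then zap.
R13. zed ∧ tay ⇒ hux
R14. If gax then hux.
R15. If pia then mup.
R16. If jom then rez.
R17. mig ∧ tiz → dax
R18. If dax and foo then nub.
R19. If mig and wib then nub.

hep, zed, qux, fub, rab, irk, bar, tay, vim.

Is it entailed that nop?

Forward chaining from the given facts derives: mig, hux, vex.
The only rule concluding nop is R2, which needs zap; that is never established.

No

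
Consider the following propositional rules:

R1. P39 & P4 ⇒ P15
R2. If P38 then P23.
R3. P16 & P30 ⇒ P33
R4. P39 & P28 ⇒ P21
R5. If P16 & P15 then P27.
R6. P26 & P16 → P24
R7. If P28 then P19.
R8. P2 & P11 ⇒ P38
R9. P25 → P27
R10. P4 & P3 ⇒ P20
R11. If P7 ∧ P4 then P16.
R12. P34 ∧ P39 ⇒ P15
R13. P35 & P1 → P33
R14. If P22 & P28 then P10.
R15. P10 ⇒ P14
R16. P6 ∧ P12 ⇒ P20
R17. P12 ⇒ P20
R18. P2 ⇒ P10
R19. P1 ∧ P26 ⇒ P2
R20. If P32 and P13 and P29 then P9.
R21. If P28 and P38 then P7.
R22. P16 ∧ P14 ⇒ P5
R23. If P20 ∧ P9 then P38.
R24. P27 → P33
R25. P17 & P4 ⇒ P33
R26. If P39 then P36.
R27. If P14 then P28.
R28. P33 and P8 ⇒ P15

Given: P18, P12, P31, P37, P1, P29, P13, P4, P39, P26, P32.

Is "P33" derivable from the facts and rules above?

P15  (by R1: P39, P4)
P20  (by R17: P12)
P2  (by R19: P1, P26)
P9  (by R20: P32, P13, P29)
P38  (by R23: P20, P9)
P10  (by R18: P2)
P14  (by R15: P10)
P28  (by R27: P14)
P7  (by R21: P28, P38)
P16  (by R11: P7, P4)
P27  (by R5: P16, P15)
P33  (by R24: P27)

Yes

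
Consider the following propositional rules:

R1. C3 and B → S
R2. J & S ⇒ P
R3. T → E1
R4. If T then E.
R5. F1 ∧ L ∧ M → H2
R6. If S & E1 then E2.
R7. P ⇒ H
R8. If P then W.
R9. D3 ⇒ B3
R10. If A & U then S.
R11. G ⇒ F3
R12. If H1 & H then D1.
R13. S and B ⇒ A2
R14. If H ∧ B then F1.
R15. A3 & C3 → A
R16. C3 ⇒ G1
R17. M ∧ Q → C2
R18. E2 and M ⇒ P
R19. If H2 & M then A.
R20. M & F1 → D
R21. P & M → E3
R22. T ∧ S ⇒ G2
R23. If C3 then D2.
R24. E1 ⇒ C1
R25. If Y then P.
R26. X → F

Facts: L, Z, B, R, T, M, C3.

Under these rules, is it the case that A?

Yes

S  (by R1: C3, B)
E1  (by R3: T)
E2  (by R6: S, E1)
P  (by R18: E2, M)
H  (by R7: P)
F1  (by R14: H, B)
H2  (by R5: F1, L, M)
A  (by R19: H2, M)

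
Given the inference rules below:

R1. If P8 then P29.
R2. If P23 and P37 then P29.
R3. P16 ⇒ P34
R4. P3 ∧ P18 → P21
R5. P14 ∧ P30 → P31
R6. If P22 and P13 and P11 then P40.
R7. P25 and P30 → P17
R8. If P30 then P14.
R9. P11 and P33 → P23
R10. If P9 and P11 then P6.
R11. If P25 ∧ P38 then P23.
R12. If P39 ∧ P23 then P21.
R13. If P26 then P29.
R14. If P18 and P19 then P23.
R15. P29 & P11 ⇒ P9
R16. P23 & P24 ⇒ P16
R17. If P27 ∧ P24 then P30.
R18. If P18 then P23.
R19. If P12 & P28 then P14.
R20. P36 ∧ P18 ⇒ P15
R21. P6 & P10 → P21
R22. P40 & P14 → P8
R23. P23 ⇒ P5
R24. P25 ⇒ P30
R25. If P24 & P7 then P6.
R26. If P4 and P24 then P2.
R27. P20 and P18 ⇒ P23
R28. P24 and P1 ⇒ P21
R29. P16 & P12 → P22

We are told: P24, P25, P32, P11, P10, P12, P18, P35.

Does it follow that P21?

No

Forward chaining from the given facts derives: P23, P5, P30, P17, P14, P16, P22, P34, P31.
Rules concluding P21: R4 needs P3; R12 needs P39; R21 needs P6; R28 needs P1 — none of these are established.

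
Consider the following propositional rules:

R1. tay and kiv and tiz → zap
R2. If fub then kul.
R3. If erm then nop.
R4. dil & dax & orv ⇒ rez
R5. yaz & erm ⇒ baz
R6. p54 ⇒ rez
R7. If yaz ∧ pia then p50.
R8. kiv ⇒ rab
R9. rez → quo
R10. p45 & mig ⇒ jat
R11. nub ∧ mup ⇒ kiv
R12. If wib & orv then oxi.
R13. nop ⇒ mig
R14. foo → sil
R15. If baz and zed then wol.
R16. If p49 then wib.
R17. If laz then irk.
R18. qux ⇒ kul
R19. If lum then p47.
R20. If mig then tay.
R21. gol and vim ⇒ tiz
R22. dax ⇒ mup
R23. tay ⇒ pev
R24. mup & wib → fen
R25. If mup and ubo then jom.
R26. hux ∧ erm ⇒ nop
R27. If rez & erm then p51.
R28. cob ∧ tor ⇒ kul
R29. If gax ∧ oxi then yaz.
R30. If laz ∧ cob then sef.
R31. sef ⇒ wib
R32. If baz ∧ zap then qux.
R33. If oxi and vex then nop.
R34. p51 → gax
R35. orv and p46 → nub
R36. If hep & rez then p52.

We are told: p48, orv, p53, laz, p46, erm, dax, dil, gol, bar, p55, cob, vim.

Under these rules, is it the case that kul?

Yes

nop  (by R3: erm)
rez  (by R4: dil, dax, orv)
mig  (by R13: nop)
tay  (by R20: mig)
tiz  (by R21: gol, vim)
mup  (by R22: dax)
p51  (by R27: rez, erm)
sef  (by R30: laz, cob)
wib  (by R31: sef)
gax  (by R34: p51)
nub  (by R35: orv, p46)
kiv  (by R11: nub, mup)
oxi  (by R12: wib, orv)
yaz  (by R29: gax, oxi)
zap  (by R1: tay, kiv, tiz)
baz  (by R5: yaz, erm)
qux  (by R32: baz, zap)
kul  (by R18: qux)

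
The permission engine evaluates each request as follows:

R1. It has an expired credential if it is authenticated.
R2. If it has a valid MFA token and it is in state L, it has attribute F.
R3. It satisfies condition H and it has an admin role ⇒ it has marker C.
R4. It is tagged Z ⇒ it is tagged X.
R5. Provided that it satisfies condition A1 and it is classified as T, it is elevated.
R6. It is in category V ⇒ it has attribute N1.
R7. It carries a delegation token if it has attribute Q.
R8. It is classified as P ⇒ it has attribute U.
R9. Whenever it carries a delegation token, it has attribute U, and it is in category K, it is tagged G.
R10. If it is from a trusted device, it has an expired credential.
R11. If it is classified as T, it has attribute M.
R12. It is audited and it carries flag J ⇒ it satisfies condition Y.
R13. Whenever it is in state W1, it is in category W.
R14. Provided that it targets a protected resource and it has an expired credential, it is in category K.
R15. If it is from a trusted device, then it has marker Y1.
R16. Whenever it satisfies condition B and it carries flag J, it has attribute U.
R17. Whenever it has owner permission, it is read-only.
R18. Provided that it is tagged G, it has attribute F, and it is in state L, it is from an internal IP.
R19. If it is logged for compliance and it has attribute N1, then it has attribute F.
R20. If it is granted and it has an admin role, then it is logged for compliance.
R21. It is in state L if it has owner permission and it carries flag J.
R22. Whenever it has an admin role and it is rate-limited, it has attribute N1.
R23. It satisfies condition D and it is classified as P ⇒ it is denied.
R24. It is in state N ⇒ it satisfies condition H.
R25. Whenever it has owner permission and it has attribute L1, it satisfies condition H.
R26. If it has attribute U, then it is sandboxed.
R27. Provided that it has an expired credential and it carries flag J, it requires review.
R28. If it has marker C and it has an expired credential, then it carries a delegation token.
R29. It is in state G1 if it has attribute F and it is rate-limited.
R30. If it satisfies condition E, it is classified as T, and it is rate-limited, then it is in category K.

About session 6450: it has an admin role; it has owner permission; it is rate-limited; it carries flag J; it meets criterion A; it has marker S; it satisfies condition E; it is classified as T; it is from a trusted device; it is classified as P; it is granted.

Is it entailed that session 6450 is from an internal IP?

Forward chaining from the given facts derives: has attribute U, has an expired credential, has attribute M, has marker Y1, is read-only, is logged for compliance, is in state L, has attribute N1, is sandboxed, requires review, is in category K, has attribute F, is in state G1.
The only rule concluding "it is from an internal IP" is R18, which needs "it is tagged G"; that is never established.

No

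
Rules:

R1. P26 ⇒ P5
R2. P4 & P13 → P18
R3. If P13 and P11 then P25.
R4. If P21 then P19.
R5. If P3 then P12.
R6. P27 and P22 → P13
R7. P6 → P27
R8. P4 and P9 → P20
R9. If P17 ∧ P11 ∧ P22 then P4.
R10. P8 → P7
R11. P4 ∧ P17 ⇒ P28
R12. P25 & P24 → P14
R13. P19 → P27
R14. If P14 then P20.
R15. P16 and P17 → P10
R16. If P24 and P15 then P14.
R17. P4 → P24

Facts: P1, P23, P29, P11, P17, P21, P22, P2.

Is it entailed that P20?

Yes

P19  (by R4: P21)
P4  (by R9: P17, P11, P22)
P27  (by R13: P19)
P24  (by R17: P4)
P13  (by R6: P27, P22)
P25  (by R3: P13, P11)
P14  (by R12: P25, P24)
P20  (by R14: P14)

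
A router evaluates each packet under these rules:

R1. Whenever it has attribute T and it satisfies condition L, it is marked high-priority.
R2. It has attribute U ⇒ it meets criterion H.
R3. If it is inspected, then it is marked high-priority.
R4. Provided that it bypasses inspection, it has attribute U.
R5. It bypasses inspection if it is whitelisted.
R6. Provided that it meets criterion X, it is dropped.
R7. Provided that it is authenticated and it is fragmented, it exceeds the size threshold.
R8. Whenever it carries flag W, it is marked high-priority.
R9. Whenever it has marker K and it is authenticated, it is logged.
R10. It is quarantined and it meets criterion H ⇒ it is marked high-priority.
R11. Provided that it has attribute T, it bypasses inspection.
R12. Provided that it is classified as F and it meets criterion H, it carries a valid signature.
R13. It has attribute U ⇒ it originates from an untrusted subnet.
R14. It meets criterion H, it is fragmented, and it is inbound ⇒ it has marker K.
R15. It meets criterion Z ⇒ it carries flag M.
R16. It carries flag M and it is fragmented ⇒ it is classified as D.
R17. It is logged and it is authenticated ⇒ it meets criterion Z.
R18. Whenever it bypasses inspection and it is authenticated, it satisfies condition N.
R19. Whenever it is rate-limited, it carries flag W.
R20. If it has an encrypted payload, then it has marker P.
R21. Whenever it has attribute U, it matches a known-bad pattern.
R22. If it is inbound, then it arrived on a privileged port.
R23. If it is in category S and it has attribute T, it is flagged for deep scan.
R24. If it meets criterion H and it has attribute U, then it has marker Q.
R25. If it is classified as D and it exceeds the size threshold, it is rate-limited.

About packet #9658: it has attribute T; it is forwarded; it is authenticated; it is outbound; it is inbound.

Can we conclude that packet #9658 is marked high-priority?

Forward chaining from the given facts derives: bypasses inspection, satisfies condition N, arrived on a privileged port, has attribute U, originates from an untrusted subnet, matches a known-bad pattern, meets criterion H, has marker Q.
Rules concluding "it is marked high-priority": R1 needs "it satisfies condition L"; R3 needs "it is inspected"; R8 needs "it carries flag W"; R10 needs "it is quarantined" — none of these are established.

No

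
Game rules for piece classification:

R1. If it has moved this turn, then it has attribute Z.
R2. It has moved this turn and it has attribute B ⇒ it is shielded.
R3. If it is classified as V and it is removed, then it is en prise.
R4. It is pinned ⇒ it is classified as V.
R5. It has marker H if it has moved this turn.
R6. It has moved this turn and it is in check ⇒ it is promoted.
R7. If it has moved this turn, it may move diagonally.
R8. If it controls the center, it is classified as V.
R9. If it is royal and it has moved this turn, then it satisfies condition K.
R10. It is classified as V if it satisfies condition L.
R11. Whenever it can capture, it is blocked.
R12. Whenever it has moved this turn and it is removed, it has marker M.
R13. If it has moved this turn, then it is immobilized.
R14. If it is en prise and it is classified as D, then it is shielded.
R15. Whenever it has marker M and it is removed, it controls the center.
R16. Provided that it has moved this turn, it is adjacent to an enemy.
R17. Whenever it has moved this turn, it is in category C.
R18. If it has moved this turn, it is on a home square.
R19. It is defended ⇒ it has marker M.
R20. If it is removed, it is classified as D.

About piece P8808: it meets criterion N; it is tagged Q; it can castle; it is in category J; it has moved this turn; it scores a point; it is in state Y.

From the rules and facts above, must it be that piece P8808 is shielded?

No

Forward chaining from the given facts derives: has attribute Z, has marker H, may move diagonally, is immobilized, is adjacent to an enemy, is in category C, is on a home square.
Rules concluding "it is shielded": R2 needs "it has attribute B"; R14 needs "it is en prise" — none of these are established.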